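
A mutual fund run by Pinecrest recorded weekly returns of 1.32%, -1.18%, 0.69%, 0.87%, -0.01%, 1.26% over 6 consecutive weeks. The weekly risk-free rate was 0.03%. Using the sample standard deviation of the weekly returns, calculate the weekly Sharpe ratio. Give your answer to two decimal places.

μ = (1.32 − 1.18 + 0.69 + 0.87 − 0.01 + 1.26) / 6 = 2.950 / 6 = 0.4917%
Sample std dev = √[4.5051 / 5] = 0.9492%
Sharpe = (μ − rf) / σ = (0.4917 − 0.03) / 0.9492 = 0.4617 / 0.9492 = 0.4864

0.49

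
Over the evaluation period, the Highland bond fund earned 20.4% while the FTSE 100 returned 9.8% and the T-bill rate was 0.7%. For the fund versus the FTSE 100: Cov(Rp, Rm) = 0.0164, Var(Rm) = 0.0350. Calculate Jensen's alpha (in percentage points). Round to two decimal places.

β = Cov / Var = 0.0164 / 0.0350 = 0.4686
E[R] = Rf + β(Rm − Rf) = 0.7% + 0.4686 × (9.8% − 0.7%) = 4.9643%
α = Rp − E[R] = 20.4% − 4.9643% = 15.4357

15.44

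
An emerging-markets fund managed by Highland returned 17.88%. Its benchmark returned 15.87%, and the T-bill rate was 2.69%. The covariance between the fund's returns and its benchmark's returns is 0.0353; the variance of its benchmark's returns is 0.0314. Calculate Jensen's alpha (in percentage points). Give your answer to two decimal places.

β = Cov / Var = 0.0353 / 0.0314 = 1.1242
E[R] = Rf + β(Rm − Rf) = 2.69% + 1.1242 × (15.87% − 2.69%) = 17.5070%
α = Rp − E[R] = 17.88% − 17.5070% = 0.3730

0.37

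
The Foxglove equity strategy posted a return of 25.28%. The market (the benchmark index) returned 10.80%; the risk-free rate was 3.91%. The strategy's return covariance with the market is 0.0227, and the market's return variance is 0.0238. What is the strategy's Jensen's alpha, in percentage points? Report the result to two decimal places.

β = Cov / Var = 0.0227 / 0.0238 = 0.9538
E[R] = Rf + β(Rm − Rf) = 3.91% + 0.9538 × (10.80% − 3.91%) = 10.4817%
α = Rp − E[R] = 25.28% − 10.4817% = 14.7983

14.80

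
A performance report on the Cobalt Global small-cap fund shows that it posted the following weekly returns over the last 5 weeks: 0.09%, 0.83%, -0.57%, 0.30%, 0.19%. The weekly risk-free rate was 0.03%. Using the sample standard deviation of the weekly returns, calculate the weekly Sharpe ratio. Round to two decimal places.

r̄ = (0.09 + 0.83 − 0.57 + 0.3 + 0.19) / 5 = 0.840 / 5 = 0.1680%
Sample σ = √[Σ(r − r̄)² / 4] = √[1.0069 / 4] = √0.2517 = 0.5017%
Sharpe = (r̄ − rf) / σ = (0.1680 − 0.03) / 0.5017 = 0.1380 / 0.5017 = 0.2751

0.28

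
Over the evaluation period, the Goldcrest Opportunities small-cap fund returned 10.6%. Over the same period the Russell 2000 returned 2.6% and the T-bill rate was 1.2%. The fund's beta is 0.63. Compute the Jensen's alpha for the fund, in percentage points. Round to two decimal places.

8.52

CAPM expected return = Rf + β(Rm − Rf) = 1.2% + 0.63 × (2.6% − 1.2%) = 1.2 + 0.63 × 1.40 = 2.0820%
Jensen's α = Rp − E[R] = 10.6% − 2.0820% = 8.5180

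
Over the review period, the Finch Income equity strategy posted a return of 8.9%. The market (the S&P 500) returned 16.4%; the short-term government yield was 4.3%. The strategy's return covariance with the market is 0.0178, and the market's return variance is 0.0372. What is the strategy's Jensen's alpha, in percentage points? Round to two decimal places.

β = Cov / Var = 0.0178 / 0.0372 = 0.4785
E[R] = Rf + β(Rm − Rf) = 4.3% + 0.4785 × (16.4% − 4.3%) = 10.0899%
α = Rp − E[R] = 8.9% − 10.0899% = -1.1899

-1.19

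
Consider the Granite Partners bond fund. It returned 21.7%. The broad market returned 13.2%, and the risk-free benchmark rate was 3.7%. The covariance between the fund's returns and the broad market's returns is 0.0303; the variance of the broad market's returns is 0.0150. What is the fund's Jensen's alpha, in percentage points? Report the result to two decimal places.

-1.19

β = Cov / Var = 0.0303 / 0.0150 = 2.0200
E[R] = Rf + β(Rm − Rf) = 3.7% + 2.0200 × (13.2% − 3.7%) = 22.8900%
α = Rp − E[R] = 21.7% − 22.8900% = -1.1900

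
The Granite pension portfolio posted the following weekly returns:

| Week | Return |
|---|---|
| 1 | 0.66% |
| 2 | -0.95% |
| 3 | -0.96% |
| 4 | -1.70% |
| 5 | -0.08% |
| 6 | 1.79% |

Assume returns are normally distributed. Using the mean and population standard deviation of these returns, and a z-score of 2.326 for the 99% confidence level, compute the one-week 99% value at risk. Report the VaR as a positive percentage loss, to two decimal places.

Mean return r̄ = -1.240 / 6 = -0.2067%
Population std dev = √[8.1039 / 6] = 1.1622%
VaR = −(r̄ − z·σ) = −(-0.2067 − 2.326 × 1.1622) = −(-2.9100) = 2.9100%

2.91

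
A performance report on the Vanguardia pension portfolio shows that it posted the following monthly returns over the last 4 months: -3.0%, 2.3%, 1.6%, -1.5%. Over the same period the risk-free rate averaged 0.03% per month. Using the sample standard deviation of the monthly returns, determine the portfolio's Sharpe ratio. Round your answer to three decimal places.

-0.072

r̄ = (-3 + 2.3 + 1.6 − 1.5) / 4 = -0.1500%
Σ(r − r̄)² = (-3 − (-0.1500))² + (2.3 − (-0.1500))² + (1.6 − (-0.1500))² + … = 19.0100
σ = √[19.0100 / 3] = 2.5173%
Sharpe = (r̄ − rf) / σ = (-0.1500 − 0.03) / 2.5173 = -0.1800 / 2.5173 = -0.0715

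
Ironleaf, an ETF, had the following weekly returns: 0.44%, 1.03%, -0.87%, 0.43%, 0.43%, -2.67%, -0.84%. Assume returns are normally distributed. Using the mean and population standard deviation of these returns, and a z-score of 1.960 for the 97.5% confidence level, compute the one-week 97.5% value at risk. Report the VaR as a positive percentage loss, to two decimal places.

2.59

Mean return r̄ = -2.050 / 7 = -0.2929%
Population σ = √[Σ(r − r̄)² / 7] = √[9.6153 / 7] = √1.3736 = 1.1720%
VaR = −(r̄ − z·σ) = −(-0.2929 − 1.960 × 1.1720) = −(-2.5900) = 2.5900%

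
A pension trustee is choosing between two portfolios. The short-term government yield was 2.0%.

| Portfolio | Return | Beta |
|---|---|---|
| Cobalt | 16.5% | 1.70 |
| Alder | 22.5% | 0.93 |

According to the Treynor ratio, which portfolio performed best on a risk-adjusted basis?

Alder

Cobalt: Treynor = (16.5% − 2.0%) / 1.70 = 8.529
Alder: Treynor = (22.5% − 2.0%) / 0.93 = 22.043
Highest: Alder (22.043).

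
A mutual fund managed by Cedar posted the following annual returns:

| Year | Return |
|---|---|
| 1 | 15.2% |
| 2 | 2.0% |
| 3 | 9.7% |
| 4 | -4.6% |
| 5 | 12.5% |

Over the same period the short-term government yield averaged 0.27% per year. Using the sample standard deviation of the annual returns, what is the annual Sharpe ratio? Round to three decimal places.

0.823

μ = (15.2 + 2 + 9.7 − 4.6 + 12.5) / 5 = 34.80 / 5 = 6.9600%
Σ(r − μ)² = (15.2 − 6.9600)² + (2 − 6.9600)² + … = 264.3320
sample σ = √(264.3320 / 4) = √66.0830 = 8.1291%
Sharpe = (μ − rf) / σ = (6.9600 − 0.27) / 8.1291 = 6.6900 / 8.1291 = 0.8230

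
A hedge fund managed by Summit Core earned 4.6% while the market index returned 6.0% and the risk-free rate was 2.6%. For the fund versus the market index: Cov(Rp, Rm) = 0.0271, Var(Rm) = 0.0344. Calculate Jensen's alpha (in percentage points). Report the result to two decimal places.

β = Cov / Var = 0.0271 / 0.0344 = 0.7878
E[R] = Rf + β(Rm − Rf) = 2.6% + 0.7878 × (6.0% − 2.6%) = 5.2785%
α = Rp − E[R] = 4.6% − 5.2785% = -0.6785

-0.68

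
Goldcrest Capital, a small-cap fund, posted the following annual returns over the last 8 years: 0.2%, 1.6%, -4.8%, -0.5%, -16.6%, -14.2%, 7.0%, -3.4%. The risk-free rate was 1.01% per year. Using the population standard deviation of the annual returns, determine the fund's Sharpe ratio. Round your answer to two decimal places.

-0.65

Mean return r̄ = -30.70 / 8 = -3.8375%
Σ(r − r̄)² = (0.2 − (-3.8375))² + (1.6 − (-3.8375))² + … = 445.8388
population σ = √(445.8388 / 8) = √55.7299 = 7.4652%
Sharpe = (r̄ − rf) / σ = (-3.8375 − 1.01) / 7.4652 = -4.8475 / 7.4652 = -0.6493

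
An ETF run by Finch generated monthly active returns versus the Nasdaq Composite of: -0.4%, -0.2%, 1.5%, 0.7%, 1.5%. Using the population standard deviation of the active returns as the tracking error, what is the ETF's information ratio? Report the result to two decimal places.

Mean return r̄ = 3.10 / 5 = 0.6200%
Population std dev = √[3.2680 / 5] = 0.8085%
IR = r̄ / tracking error = 0.6200 / 0.8085 = 0.7669

0.77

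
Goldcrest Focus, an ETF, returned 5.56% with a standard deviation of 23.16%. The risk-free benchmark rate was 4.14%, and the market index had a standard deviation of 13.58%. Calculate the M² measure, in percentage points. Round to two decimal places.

Sharpe = (Rp − Rf) / σp = (5.56% − 4.14%) / 23.16% = 0.0613
M² = Rf + Sharpe × σm = 4.14% + 0.0613 × 13.58% = 4.9725%

4.97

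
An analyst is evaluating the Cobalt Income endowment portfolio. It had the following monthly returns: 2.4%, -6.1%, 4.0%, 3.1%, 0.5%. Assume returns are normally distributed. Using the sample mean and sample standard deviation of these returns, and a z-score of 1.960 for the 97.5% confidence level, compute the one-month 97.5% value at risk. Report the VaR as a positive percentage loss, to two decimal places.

r̄ = (2.4 − 6.1 + 4 + 3.1 + 0.5) / 5 = 0.7800%
Σ(r − r̄)² = 65.7880; sample σ = √(65.7880/4) = 4.0555%
VaR = −(r̄ − z·σ) = −(0.7800 − 1.960 × 4.0555) = −(-7.1688) = 7.1688%

7.17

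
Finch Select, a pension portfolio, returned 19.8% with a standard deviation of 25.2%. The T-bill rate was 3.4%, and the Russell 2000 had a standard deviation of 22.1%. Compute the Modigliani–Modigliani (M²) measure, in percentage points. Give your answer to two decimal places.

Sharpe = (Rp − Rf) / σp = (19.8% − 3.4%) / 25.2% = 0.6508
M² = Rf + Sharpe × σm = 3.4% + 0.6508 × 22.1% = 17.7827%

17.78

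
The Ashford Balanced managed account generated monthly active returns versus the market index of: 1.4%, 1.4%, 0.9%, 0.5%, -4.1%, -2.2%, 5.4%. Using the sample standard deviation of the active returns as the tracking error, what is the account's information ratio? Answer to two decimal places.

Mean return μ = 3.30 / 7 = 0.4714%
Σ(r − μ)² = (1.4 − 0.4714)² + (1.4 − 0.4714)² + (0.9 − 0.4714)² + … = 54.2343
sample σ = √(54.2343 / 6) = √9.0391 = 3.0065%
IR = μ / tracking error = 0.4714 / 3.0065 = 0.1568

0.16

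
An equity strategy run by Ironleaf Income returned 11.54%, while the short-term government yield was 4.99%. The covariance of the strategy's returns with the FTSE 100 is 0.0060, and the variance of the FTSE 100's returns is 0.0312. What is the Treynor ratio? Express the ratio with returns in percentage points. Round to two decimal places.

β = Cov / Var = 0.0060 / 0.0312 = 0.1923
Treynor = (Rp − Rf) / β = (11.54% − 4.99%) / 0.1923 = 6.55 / 0.1923 = 34.0614

34.06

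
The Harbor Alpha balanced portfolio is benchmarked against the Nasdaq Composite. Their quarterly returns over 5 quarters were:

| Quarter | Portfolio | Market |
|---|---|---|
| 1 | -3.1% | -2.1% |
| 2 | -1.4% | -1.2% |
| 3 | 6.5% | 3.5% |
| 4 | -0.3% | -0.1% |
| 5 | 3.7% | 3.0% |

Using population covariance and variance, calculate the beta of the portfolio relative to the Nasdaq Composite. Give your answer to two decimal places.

1.54

r̄p = 1.0800%,  r̄m = 0.6200%
Cov = Σ(rp − r̄p)(rm − r̄m) / 5 = 7.7444
Var(rm) = Σ(rm − r̄m)² / 5 = 5.0376
β = Cov / Var = 7.7444 / 5.0376 = 1.5373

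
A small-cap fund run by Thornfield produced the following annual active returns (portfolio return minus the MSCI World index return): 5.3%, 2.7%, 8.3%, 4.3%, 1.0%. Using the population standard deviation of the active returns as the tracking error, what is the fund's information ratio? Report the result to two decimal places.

1.75

r̄ = (5.3 + 2.7 + 8.3 + 4.3 + 1) / 5 = 4.3200%
Population σ = √[Σ(r − r̄)² / 5] = √[30.4480 / 5] = √6.0896 = 2.4677%
IR = r̄ / tracking error = 4.3200 / 2.4677 = 1.7506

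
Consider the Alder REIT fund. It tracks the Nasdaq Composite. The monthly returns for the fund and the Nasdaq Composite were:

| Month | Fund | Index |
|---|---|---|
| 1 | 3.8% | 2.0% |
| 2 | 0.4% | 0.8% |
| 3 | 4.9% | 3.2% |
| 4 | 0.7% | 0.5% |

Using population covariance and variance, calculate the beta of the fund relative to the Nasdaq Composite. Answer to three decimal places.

r̄p = 2.4500%,  r̄m = 1.6250%
Cov = Σ(rp − r̄p)(rm − r̄m) / 4 = 2.0063
Var(rm) = Σ(rm − r̄m)² / 4 = 1.1419
β = Cov / Var = 2.0063 / 1.1419 = 1.7570

1.757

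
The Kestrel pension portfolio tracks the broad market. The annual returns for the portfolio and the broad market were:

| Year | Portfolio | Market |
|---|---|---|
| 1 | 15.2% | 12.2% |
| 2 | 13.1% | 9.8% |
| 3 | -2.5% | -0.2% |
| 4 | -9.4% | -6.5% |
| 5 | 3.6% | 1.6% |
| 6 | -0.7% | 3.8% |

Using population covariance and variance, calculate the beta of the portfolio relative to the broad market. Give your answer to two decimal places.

r̄p = 3.2167%,  r̄m = 3.4500%
Cov = Σ(rp − r̄p)(rm − r̄m) / 6 = 51.9892
Var(rm) = Σ(rm − r̄m)² / 6 = 38.7925
β = Cov / Var = 51.9892 / 38.7925 = 1.3402

1.34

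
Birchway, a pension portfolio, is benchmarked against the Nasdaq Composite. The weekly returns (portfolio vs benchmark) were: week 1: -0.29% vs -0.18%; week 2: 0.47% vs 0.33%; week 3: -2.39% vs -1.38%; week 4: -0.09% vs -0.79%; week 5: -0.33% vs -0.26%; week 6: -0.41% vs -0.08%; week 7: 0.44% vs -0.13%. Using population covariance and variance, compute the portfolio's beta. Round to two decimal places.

1.45

r̄p = -0.3714%,  r̄m = -0.3557%
Cov = Σ(rp − r̄p)(rm − r̄m) / 7 = 0.3876
Var(rm) = Σ(rm − r̄m)² / 7 = 0.2679
β = Cov / Var = 0.3876 / 0.2679 = 1.4468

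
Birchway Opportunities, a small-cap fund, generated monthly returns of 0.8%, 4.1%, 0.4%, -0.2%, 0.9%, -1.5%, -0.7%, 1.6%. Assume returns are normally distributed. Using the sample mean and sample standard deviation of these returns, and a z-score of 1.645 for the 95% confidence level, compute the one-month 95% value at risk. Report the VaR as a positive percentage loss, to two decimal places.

Mean return μ = 5.40 / 8 = 0.6750%
Σ(r − μ)² = 20.1150; sample σ = √(20.1150/7) = 1.6952%
VaR = −(μ − z·σ) = −(0.6750 − 1.645 × 1.6952) = −(-2.1136) = 2.1136%

2.11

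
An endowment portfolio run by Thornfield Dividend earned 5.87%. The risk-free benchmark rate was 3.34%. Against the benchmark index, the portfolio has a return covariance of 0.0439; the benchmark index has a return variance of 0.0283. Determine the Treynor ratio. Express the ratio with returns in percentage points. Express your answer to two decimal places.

β = Cov / Var = 0.0439 / 0.0283 = 1.5512
Treynor = (Rp − Rf) / β = (5.87% − 3.34%) / 1.5512 = 2.53 / 1.5512 = 1.6310

1.63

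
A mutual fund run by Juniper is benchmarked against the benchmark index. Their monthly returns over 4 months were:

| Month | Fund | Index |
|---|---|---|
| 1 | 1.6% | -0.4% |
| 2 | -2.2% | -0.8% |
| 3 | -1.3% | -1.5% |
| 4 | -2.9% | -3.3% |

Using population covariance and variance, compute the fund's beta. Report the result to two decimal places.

1.10

r̄p = -1.2000%,  r̄m = -1.5000%
Cov = Σ(rp − r̄p)(rm − r̄m) / 4 = 1.3600
Var(rm) = Σ(rm − r̄m)² / 4 = 1.2350
β = Cov / Var = 1.3600 / 1.2350 = 1.1012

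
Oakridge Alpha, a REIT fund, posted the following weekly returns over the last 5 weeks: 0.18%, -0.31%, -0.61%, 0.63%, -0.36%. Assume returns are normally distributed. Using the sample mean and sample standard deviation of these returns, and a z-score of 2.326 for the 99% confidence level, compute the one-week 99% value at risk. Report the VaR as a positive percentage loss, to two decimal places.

1.25

r̄ = (0.18 − 0.31 − 0.61 + 0.63 − 0.36) / 5 = -0.470 / 5 = -0.0940%
Sample std dev = √[0.9829 / 4] = 0.4957%
VaR = −(r̄ − z·σ) = −(-0.0940 − 2.326 × 0.4957) = −(-1.2470) = 1.2470%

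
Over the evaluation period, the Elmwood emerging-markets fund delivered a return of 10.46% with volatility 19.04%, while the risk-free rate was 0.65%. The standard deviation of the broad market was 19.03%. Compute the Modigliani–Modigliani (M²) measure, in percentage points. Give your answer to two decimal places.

10.45

Sharpe = (Rp − Rf) / σp = (10.46% − 0.65%) / 19.04% = 0.5152
M² = Rf + Sharpe × σm = 0.65% + 0.5152 × 19.03% = 10.4543%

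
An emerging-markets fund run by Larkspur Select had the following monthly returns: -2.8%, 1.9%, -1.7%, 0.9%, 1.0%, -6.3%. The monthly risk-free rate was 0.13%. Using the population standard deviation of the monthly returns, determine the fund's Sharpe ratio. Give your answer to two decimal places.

r̄ = (-2.8 + 1.9 − 1.7 + 0.9 + 1 − 6.3) / 6 = -7.00 / 6 = -1.1667%
Σ(r − r̄)² = (-2.8 − (-1.1667))² + (1.9 − (-1.1667))² + … = 47.6733
σ = √[47.6733 / 6] = 2.8188%
Sharpe = (r̄ − rf) / σ = (-1.1667 − 0.13) / 2.8188 = -1.2967 / 2.8188 = -0.4600

-0.46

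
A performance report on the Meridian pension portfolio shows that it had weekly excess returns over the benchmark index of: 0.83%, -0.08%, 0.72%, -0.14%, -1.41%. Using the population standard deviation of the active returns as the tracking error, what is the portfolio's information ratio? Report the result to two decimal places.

r̄ = (0.83 − 0.08 + 0.72 − 0.14 − 1.41) / 5 = -0.080 / 5 = -0.0160%
Σ(r − r̄)² = (0.83 − (-0.0160))² + (-0.08 − (-0.0160))² + … = 3.2201
population σ = √(3.2201 / 5) = √0.6440 = 0.8025%
IR = r̄ / tracking error = -0.0160 / 0.8025 = -0.0199

-0.02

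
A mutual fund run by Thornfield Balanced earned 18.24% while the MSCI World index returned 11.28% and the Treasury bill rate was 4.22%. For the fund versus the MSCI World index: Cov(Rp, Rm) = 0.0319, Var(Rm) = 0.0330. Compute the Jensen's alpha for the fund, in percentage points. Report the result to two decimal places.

β = Cov / Var = 0.0319 / 0.0330 = 0.9667
E[R] = Rf + β(Rm − Rf) = 4.22% + 0.9667 × (11.28% − 4.22%) = 11.0449%
α = Rp − E[R] = 18.24% − 11.0449% = 7.1951

7.20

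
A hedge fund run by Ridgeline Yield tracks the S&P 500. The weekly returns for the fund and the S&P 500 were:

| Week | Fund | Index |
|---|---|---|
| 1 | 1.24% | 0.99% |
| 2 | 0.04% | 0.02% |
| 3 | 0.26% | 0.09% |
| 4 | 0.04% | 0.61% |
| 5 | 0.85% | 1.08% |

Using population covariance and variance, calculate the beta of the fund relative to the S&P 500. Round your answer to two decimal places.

0.86

r̄p = 0.4860%,  r̄m = 0.5580%
Cov = Σ(rp − r̄p)(rm − r̄m) / 5 = 0.1677
Var(rm) = Σ(rm − r̄m)² / 5 = 0.1941
β = Cov / Var = 0.1677 / 0.1941 = 0.8640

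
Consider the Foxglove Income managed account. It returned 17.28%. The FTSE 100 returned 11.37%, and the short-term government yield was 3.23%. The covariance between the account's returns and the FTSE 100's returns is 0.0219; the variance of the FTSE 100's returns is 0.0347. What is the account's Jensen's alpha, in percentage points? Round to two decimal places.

8.91

β = Cov / Var = 0.0219 / 0.0347 = 0.6311
E[R] = Rf + β(Rm − Rf) = 3.23% + 0.6311 × (11.37% − 3.23%) = 8.3672%
α = Rp − E[R] = 17.28% − 8.3672% = 8.9128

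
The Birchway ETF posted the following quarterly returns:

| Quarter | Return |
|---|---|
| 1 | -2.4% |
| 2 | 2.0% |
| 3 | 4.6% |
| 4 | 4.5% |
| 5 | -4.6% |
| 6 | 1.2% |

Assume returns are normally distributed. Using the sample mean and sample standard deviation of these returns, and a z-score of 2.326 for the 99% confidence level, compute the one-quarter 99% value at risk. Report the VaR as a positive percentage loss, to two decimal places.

Mean return r̄ = 5.30 / 6 = 0.8833%
Sample std dev = √[69.0883 / 5] = 3.7172%
VaR = −(r̄ − z·σ) = −(0.8833 − 2.326 × 3.7172) = −(-7.7629) = 7.7629%

7.76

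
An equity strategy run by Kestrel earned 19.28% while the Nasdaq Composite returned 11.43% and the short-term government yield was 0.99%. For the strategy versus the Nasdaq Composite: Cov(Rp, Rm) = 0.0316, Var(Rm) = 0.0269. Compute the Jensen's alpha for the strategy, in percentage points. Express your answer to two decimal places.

β = Cov / Var = 0.0316 / 0.0269 = 1.1747
E[R] = Rf + β(Rm − Rf) = 0.99% + 1.1747 × (11.43% − 0.99%) = 13.2539%
α = Rp − E[R] = 19.28% − 13.2539% = 6.0261

6.03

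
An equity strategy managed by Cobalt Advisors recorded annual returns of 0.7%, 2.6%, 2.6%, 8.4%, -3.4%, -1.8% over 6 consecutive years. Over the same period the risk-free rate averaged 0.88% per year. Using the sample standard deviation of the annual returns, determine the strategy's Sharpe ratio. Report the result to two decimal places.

0.15

Mean return r̄ = 9.10 / 6 = 1.5167%
Σ(r − r̄)² = 85.5683; sample σ = √(85.5683/5) = 4.1369%
Sharpe = (r̄ − rf) / σ = (1.5167 − 0.88) / 4.1369 = 0.6367 / 4.1369 = 0.1539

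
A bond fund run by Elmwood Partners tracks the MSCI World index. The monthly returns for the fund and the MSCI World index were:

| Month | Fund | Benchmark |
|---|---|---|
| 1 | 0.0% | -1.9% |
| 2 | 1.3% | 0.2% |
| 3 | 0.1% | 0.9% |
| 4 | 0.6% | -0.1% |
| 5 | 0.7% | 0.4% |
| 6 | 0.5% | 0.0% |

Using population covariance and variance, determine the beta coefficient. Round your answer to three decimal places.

0.182

r̄p = 0.5333%,  r̄m = -0.0833%
Cov = Σ(rp − r̄p)(rm − r̄m) / 6 = 0.1394
Var(rm) = Σ(rm − r̄m)² / 6 = 0.7647
β = Cov / Var = 0.1394 / 0.7647 = 0.1823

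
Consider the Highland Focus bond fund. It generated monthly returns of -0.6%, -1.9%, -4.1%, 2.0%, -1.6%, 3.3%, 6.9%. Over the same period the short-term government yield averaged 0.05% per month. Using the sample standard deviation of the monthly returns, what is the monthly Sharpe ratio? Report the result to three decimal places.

0.140

r̄ = (-0.6 − 1.9 − 4.1 + 2 − 1.6 + 3.3 + 6.9) / 7 = 0.5714%
Σ(r − r̄)² = (-0.6 − 0.5714)² + (-1.9 − 0.5714)² + (-4.1 − 0.5714)² + … = 83.5543
sample σ = √(83.5543 / 6) = √13.9257 = 3.7317%
Sharpe = (r̄ − rf) / σ = (0.5714 − 0.05) / 3.7317 = 0.5214 / 3.7317 = 0.1397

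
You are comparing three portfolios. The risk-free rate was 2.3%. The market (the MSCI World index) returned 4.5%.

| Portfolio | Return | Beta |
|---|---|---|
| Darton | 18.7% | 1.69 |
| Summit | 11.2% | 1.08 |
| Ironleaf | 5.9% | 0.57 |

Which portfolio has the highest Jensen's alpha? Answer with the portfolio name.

Darton: α = 18.7% − [2.3% + 1.69 × (4.5% − 2.3%)] = 12.682
Summit: α = 11.2% − [2.3% + 1.08 × (4.5% − 2.3%)] = 6.524
Ironleaf: α = 5.9% − [2.3% + 0.57 × (4.5% − 2.3%)] = 2.346
Highest: Darton (12.682).

Darton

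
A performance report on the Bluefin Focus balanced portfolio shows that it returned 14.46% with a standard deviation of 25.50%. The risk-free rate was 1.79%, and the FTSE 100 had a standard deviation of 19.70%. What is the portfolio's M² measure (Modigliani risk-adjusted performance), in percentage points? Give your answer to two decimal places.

Sharpe = (Rp − Rf) / σp = (14.46% − 1.79%) / 25.50% = 0.4969
M² = Rf + Sharpe × σm = 1.79% + 0.4969 × 19.70% = 11.5789%

11.58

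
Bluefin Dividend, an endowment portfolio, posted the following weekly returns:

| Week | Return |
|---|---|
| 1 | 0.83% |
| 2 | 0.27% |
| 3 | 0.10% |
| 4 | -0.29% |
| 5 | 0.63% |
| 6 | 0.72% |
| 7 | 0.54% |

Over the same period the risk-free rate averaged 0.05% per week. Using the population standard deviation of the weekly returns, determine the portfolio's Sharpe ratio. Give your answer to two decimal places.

0.95

r̄ = (0.83 + 0.27 + 0.1 − 0.29 + 0.63 + 0.72 + 0.54) / 7 = 0.4000%
Σ(r − r̄)² = (0.83 − 0.4000)² + (0.27 − 0.4000)² + (0.1 − 0.4000)² + … = 0.9428
σ = √[0.9428 / 7] = 0.3670%
Sharpe = (r̄ − rf) / σ = (0.4000 − 0.05) / 0.3670 = 0.3500 / 0.3670 = 0.9537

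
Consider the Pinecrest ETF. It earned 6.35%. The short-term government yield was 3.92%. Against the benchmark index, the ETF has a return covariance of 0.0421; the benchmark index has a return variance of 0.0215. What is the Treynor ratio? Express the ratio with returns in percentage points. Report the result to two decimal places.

β = Cov / Var = 0.0421 / 0.0215 = 1.9581
Treynor = (Rp − Rf) / β = (6.35% − 3.92%) / 1.9581 = 2.43 / 1.9581 = 1.2410

1.24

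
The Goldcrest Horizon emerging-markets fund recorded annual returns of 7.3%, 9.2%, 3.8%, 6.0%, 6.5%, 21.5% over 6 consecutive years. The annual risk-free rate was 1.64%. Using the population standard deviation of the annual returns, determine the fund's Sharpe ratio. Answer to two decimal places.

μ = (7.3 + 9.2 + 3.8 + 6 + 6.5 + 21.5) / 6 = 54.30 / 6 = 9.0500%
Σ(r − μ)² = (7.3 − 9.0500)² + (9.2 − 9.0500)² + (3.8 − 9.0500)² + … = 201.4550
σ = √[201.4550 / 6] = 5.7945%
Sharpe = (μ − rf) / σ = (9.0500 − 1.64) / 5.7945 = 7.4100 / 5.7945 = 1.2788

1.28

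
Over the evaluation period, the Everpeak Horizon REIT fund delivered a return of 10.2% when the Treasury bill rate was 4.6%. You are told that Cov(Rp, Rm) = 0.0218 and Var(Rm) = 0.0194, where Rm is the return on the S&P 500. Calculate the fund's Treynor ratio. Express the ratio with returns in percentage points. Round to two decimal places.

β = Cov / Var = 0.0218 / 0.0194 = 1.1237
Treynor = (Rp − Rf) / β = (10.2% − 4.6%) / 1.1237 = 5.60 / 1.1237 = 4.9835

4.98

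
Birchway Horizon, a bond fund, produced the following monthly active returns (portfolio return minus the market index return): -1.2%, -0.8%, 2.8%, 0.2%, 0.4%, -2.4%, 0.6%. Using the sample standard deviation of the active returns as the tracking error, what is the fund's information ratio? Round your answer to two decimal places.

-0.03

Mean return r̄ = -0.40 / 7 = -0.0571%
Sample σ = √[Σ(r − r̄)² / 6] = √[16.2171 / 6] = √2.7029 = 1.6440%
IR = r̄ / tracking error = -0.0571 / 1.6440 = -0.0347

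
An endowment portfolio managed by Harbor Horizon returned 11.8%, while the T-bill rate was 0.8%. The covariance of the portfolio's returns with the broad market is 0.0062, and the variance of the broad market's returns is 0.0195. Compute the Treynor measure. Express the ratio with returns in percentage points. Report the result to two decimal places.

34.60

β = Cov / Var = 0.0062 / 0.0195 = 0.3179
Treynor = (Rp − Rf) / β = (11.8% − 0.8%) / 0.3179 = 11.00 / 0.3179 = 34.6021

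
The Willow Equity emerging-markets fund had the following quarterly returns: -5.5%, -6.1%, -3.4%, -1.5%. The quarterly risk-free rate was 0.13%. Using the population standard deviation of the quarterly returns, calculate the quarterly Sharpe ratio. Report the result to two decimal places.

r̄ = (-5.5 − 6.1 − 3.4 − 1.5) / 4 = -4.1250%
Population σ = √[Σ(r − r̄)² / 4] = √[13.2075 / 4] = √3.3019 = 1.8171%
Sharpe = (r̄ − rf) / σ = (-4.1250 − 0.13) / 1.8171 = -4.2550 / 1.8171 = -2.3416

-2.34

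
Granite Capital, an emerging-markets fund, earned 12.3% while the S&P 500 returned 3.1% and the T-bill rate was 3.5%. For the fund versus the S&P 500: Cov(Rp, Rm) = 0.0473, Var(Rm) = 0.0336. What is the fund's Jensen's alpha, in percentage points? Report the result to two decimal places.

β = Cov / Var = 0.0473 / 0.0336 = 1.4077
E[R] = Rf + β(Rm − Rf) = 3.5% + 1.4077 × (3.1% − 3.5%) = 2.9369%
α = Rp − E[R] = 12.3% − 2.9369% = 9.3631

9.36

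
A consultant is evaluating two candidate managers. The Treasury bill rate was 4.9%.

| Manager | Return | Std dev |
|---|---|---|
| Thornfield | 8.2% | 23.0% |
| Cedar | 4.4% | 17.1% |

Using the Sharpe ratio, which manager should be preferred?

Thornfield

Thornfield: Sharpe ratio = (8.2% − 4.9%) / 23.0% = 0.143
Cedar: Sharpe ratio = (4.4% − 4.9%) / 17.1% = -0.029
Highest: Thornfield (0.143).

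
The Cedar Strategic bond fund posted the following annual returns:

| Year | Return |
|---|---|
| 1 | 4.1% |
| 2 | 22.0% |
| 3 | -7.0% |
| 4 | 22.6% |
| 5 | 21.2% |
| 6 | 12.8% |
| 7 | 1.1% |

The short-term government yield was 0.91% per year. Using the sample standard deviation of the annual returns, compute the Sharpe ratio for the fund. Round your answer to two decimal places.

0.85

r̄ = (4.1 + 22 − 7 + 22.6 + 21.2 + 12.8 + 1.1) / 7 = 10.9714%
Σ(r − r̄)² = (4.1 − 10.9714)² + (22 − 10.9714)² + … = 832.4543
sample σ = √(832.4543 / 6) = √138.7424 = 11.7789%
Sharpe = (r̄ − rf) / σ = (10.9714 − 0.91) / 11.7789 = 10.0614 / 11.7789 = 0.8542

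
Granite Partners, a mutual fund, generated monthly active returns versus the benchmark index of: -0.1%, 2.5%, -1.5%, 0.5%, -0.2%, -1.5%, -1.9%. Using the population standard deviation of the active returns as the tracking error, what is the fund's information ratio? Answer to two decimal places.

-0.22

r̄ = (-0.1 + 2.5 − 1.5 + 0.5 − 0.2 − 1.5 − 1.9) / 7 = -2.20 / 7 = -0.3143%
Σ(r − r̄)² = 13.9686; population σ = √(13.9686/7) = 1.4126%
IR = r̄ / tracking error = -0.3143 / 1.4126 = -0.2225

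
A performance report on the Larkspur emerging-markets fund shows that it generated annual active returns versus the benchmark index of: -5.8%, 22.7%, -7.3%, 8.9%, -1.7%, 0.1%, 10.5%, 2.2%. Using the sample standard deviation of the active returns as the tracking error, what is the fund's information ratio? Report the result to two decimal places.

0.37

r̄ = (-5.8 + 22.7 − 7.3 + 8.9 − 1.7 + 0.1 + 10.5 + 2.2) / 8 = 3.7000%
Sample std dev = √[689.9000 / 7] = 9.9276%
IR = r̄ / tracking error = 3.7000 / 9.9276 = 0.3727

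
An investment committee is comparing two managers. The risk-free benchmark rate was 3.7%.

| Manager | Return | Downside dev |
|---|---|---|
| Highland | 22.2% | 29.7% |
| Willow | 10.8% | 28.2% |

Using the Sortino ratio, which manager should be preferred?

Highland: Sortino ratio = (22.2% − 3.7%) / 29.7% = 0.623
Willow: Sortino ratio = (10.8% − 3.7%) / 28.2% = 0.252
Highest: Highland (0.623).

Highland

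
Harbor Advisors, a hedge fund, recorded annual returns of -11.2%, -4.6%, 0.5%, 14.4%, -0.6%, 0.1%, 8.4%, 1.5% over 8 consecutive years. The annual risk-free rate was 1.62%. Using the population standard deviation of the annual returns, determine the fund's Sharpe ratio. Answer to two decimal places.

-0.08

Mean return μ = 8.50 / 8 = 1.0625%
Population std dev = √[418.3588 / 8] = 7.2315%
Sharpe = (μ − rf) / σ = (1.0625 − 1.62) / 7.2315 = -0.5575 / 7.2315 = -0.0771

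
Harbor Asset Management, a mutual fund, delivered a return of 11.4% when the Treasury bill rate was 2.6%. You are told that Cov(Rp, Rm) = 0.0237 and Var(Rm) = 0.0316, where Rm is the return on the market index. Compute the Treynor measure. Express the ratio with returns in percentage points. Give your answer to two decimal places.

β = Cov / Var = 0.0237 / 0.0316 = 0.7500
Treynor = (Rp − Rf) / β = (11.4% − 2.6%) / 0.7500 = 8.80 / 0.7500 = 11.7333

11.73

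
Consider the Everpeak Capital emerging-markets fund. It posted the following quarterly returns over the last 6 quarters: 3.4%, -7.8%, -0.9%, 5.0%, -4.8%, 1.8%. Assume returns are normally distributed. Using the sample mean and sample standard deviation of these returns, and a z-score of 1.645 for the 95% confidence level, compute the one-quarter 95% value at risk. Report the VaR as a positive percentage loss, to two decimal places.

8.70

μ = (3.4 − 7.8 − 0.9 + 5 − 4.8 + 1.8) / 6 = -0.5500%
Sample σ = √[Σ(r − μ)² / 5] = √[122.6750 / 5] = √24.5350 = 4.9533%
VaR = −(μ − z·σ) = −(-0.5500 − 1.645 × 4.9533) = −(-8.6982) = 8.6982%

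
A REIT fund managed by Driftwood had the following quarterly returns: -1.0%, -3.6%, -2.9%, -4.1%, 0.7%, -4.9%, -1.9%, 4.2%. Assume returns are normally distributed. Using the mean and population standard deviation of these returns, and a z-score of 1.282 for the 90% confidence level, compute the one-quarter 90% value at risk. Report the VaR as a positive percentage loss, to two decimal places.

Mean return r̄ = -13.50 / 8 = -1.6875%
Population σ = √[Σ(r − r̄)² / 8] = √[62.1488 / 8] = √7.7686 = 2.7872%
VaR = −(r̄ − z·σ) = −(-1.6875 − 1.282 × 2.7872) = −(-5.2607) = 5.2607%

5.26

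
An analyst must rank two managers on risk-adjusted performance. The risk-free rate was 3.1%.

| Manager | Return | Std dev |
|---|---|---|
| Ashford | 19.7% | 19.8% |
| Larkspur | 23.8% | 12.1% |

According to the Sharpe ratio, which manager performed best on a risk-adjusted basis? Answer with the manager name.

Ashford: Sharpe ratio = (19.7% − 3.1%) / 19.8% = 0.838
Larkspur: Sharpe ratio = (23.8% − 3.1%) / 12.1% = 1.711
Highest: Larkspur (1.711).

Larkspur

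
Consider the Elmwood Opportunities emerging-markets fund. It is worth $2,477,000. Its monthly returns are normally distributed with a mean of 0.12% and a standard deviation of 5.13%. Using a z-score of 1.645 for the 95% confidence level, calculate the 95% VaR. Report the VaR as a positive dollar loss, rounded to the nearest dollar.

Return at the 95% tail: μ − z·σ = 0.12% − 1.645 × 5.13% = 0.12 − 8.43885 = -8.31885%
VaR = −(-8.31885%) × $2,477,000 = 8.31885% × $2,477,000 = $206,058

$206,058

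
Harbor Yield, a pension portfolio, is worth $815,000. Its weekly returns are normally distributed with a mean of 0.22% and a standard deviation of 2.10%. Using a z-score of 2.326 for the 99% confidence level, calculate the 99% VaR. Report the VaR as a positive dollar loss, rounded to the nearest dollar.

Return at the 99% tail: μ − z·σ = 0.22% − 2.326 × 2.10% = 0.22 − 4.8846 = -4.6646%
VaR = −(-4.6646%) × $815,000 = 4.6646% × $815,000 = $38,016

$38,016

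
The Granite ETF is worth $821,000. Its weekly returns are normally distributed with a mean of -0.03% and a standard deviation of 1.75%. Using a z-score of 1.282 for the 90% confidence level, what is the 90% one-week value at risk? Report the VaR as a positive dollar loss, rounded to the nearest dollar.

Return at the 90% tail: μ − z·σ = -0.03% − 1.282 × 1.75% = -0.03 − 2.2435 = -2.2735%
VaR = −(-2.2735%) × $821,000 = 2.2735% × $821,000 = $18,665

$18,665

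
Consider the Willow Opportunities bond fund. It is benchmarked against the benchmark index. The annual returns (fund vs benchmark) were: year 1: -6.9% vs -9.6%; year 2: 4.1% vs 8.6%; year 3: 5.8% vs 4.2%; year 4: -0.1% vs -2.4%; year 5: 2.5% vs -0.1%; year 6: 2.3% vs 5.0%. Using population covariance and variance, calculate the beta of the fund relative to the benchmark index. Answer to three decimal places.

r̄p = 1.2833%,  r̄m = 0.9500%
Cov = Σ(rp − r̄p)(rm − r̄m) / 6 = 21.6725
Var(rm) = Σ(rm − r̄m)² / 6 = 34.8525
β = Cov / Var = 21.6725 / 34.8525 = 0.6218

0.622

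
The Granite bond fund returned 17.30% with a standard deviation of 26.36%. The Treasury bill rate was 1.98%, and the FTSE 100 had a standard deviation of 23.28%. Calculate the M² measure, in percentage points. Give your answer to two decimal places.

15.51

Sharpe = (Rp − Rf) / σp = (17.30% − 1.98%) / 26.36% = 0.5812
M² = Rf + Sharpe × σm = 1.98% + 0.5812 × 23.28% = 15.5103%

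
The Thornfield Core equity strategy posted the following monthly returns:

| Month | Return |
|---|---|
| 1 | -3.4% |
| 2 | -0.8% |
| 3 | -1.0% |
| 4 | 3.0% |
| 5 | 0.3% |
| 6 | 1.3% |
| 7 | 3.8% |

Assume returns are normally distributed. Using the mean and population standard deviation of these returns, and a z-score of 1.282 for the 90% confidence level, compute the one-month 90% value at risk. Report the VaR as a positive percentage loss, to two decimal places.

Mean return μ = 3.20 / 7 = 0.4571%
Σ(r − μ)² = (-3.4 − 0.4571)² + (-0.8 − 0.4571)² + … = 36.9571
population σ = √(36.9571 / 7) = √5.2796 = 2.2977%
VaR = −(μ − z·σ) = −(0.4571 − 1.282 × 2.2977) = −(-2.4886) = 2.4886%

2.49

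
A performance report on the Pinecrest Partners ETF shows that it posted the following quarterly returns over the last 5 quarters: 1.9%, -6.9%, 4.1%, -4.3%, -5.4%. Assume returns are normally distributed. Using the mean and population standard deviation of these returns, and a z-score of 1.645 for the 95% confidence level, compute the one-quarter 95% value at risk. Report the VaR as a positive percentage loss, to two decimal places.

9.22

Mean return μ = -10.60 / 5 = -2.1200%
Population std dev = √[93.2080 / 5] = 4.3176%
VaR = −(μ − z·σ) = −(-2.1200 − 1.645 × 4.3176) = −(-9.2225) = 9.2225%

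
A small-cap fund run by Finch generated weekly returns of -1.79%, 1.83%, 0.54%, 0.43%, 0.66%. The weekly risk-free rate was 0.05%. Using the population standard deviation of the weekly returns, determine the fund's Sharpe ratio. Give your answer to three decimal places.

0.242

r̄ = (-1.79 + 1.83 + 0.54 + 0.43 + 0.66) / 5 = 1.670 / 5 = 0.3340%
Σ(r − r̄)² = 6.9073; population σ = √(6.9073/5) = 1.1754%
Sharpe = (r̄ − rf) / σ = (0.3340 − 0.05) / 1.1754 = 0.2840 / 1.1754 = 0.2416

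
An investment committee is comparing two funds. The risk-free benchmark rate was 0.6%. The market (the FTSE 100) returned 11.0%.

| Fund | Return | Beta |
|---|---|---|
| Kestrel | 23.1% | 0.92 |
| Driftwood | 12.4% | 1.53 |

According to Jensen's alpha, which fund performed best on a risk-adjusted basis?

Kestrel: α = 23.1% − [0.6% + 0.92 × (11.0% − 0.6%)] = 12.932
Driftwood: α = 12.4% − [0.6% + 1.53 × (11.0% − 0.6%)] = -4.112
Highest: Kestrel (12.932).

Kestrel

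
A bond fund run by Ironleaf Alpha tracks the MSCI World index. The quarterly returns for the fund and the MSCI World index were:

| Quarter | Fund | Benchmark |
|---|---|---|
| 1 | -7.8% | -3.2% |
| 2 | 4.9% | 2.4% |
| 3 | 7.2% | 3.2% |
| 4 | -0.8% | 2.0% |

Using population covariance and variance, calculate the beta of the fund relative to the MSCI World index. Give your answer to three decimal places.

2.138

r̄p = 0.8750%,  r̄m = 1.1000%
Cov = Σ(rp − r̄p)(rm − r̄m) / 4 = 13.5775
Var(rm) = Σ(rm − r̄m)² / 4 = 6.3500
β = Cov / Var = 13.5775 / 6.3500 = 2.1382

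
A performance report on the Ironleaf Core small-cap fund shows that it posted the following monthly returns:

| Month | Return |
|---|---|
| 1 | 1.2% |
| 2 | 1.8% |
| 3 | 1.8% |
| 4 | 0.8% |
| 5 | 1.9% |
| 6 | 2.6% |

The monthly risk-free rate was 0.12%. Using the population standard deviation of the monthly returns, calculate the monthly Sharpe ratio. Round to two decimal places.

2.76

μ = (1.2 + 1.8 + 1.8 + 0.8 + 1.9 + 2.6) / 6 = 1.6833%
Population std dev = √[1.9283 / 6] = 0.5669%
Sharpe = (μ − rf) / σ = (1.6833 − 0.12) / 0.5669 = 1.5633 / 0.5669 = 2.7576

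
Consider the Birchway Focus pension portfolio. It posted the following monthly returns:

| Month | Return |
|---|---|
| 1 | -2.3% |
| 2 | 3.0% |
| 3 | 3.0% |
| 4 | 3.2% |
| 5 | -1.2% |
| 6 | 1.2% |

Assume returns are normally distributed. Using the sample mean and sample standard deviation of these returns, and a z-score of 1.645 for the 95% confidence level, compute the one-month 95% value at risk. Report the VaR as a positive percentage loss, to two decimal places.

2.78

Mean return r̄ = 6.90 / 6 = 1.1500%
Σ(r − r̄)² = 28.4750; sample σ = √(28.4750/5) = 2.3864%
VaR = −(r̄ − z·σ) = −(1.1500 − 1.645 × 2.3864) = −(-2.7756) = 2.7756%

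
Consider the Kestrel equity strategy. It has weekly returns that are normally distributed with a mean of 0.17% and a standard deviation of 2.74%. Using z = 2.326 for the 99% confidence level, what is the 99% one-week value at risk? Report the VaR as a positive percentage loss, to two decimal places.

VaR (as % loss) = −(μ − z·σ) = −(0.17% − 2.326 × 2.74%) = −(-6.20324%) = 6.20324%

6.20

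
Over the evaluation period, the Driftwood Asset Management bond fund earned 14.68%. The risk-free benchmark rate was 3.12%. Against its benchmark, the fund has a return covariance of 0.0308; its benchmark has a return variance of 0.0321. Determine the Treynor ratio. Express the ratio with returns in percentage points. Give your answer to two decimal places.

β = Cov / Var = 0.0308 / 0.0321 = 0.9595
Treynor = (Rp − Rf) / β = (14.68% − 3.12%) / 0.9595 = 11.56 / 0.9595 = 12.0479

12.05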